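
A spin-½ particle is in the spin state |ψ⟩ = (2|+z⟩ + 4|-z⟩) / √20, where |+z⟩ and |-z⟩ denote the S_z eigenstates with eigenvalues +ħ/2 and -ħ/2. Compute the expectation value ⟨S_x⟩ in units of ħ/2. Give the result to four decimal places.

⟨σ_x⟩ = 2 Re(a* b)/(|a|²+|b|²) with a = 2, b = 4.
a* b = 8, so ⟨σ_x⟩ = 16/20.
⟨S_x⟩ = (ħ/2)·⟨σ_x⟩.

0.8000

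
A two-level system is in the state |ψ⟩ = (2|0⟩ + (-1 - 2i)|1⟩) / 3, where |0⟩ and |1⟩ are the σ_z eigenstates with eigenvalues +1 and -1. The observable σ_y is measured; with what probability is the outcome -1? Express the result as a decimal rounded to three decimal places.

0.944

|-y⟩ = (|0⟩ - i|1⟩)/√2, so ⟨-y|ψ⟩ = (4 - i) / (√2·3).
P = |4 - i|² / 18 = 17/18.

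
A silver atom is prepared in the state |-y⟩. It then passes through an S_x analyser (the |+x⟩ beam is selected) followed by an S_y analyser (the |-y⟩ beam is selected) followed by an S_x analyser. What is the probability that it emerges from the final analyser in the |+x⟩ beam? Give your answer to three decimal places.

0.125

First analyser (S_x): from |-y⟩, P(|+x⟩) = 1/2.
After stage 1 the state is |+x⟩; P(|-y⟩) = |⟨-y|+x⟩|² = 1/2.
After stage 2 the state is |-y⟩; P(|+x⟩) = |⟨+x|-y⟩|² = 1/2.
Joint probability = 1/2 × 1/2 × 1/2 = 0.125.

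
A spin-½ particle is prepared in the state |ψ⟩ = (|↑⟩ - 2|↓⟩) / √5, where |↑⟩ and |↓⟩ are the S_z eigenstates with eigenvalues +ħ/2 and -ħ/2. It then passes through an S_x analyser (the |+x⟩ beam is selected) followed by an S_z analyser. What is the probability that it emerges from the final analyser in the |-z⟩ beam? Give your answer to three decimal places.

0.050

First analyser (S_x): P(|+x⟩) = |⟨+x|ψ⟩|² = 1/10.
After stage 1 the state is |+x⟩; P(|-z⟩) = |⟨-z|+x⟩|² = 1/2.
Joint probability = 1/10 × 1/2 = 0.050.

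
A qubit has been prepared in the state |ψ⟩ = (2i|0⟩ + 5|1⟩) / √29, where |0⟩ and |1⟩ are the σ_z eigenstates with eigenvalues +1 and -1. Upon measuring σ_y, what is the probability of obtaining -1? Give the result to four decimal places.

|-y⟩ = (|0⟩ - i|1⟩)/√2, so ⟨-y|ψ⟩ = (7i) / (√2·√29).
P = |7i|² / 58 = 49/58.

0.8448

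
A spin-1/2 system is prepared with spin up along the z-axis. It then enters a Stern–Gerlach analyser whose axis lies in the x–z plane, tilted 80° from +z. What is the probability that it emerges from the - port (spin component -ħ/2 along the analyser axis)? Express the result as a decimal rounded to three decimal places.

0.413

For spin-½, the probability of finding spin-up along an axis at angle θ to the initial spin direction is cos²(θ/2); spin-down is sin²(θ/2).
θ = 80°, so P = sin²(40°) ≈ 0.413.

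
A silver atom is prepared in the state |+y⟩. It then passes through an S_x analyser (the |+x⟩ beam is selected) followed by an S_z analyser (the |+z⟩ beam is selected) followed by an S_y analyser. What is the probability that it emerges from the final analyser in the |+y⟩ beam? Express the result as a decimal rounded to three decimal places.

First analyser (S_x): from |+y⟩, P(|+x⟩) = 1/2.
After stage 1 the state is |+x⟩; P(|+z⟩) = |⟨+z|+x⟩|² = 1/2.
After stage 2 the state is |+z⟩; P(|+y⟩) = |⟨+y|+z⟩|² = 1/2.
Joint probability = 1/2 × 1/2 × 1/2 = 0.125.

0.125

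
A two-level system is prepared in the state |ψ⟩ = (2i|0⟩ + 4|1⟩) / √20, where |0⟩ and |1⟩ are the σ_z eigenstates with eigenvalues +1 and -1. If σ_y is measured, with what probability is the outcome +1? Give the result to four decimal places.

|+y⟩ = (|0⟩ + i|1⟩)/√2, so ⟨+y|ψ⟩ = (-2i) / (√2·√20).
P = |-2i|² / 40 = 4/40.

0.1000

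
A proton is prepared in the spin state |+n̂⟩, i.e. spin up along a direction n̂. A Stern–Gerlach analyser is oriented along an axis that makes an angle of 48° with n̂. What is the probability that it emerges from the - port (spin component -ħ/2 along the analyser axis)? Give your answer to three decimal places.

For spin-½, the probability of finding spin-up along an axis at angle θ to the initial spin direction is cos²(θ/2); spin-down is sin²(θ/2).
θ = 48°, so P = sin²(24°) ≈ 0.165.

0.165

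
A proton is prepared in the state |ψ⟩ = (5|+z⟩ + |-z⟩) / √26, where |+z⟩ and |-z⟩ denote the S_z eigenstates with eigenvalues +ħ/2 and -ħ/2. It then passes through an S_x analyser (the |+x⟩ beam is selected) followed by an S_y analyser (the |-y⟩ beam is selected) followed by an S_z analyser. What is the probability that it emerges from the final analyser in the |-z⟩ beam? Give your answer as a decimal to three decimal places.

0.173

First analyser (S_x): P(|+x⟩) = |⟨+x|ψ⟩|² = 36/52.
After stage 1 the state is |+x⟩; P(|-y⟩) = |⟨-y|+x⟩|² = 1/2.
After stage 2 the state is |-y⟩; P(|-z⟩) = |⟨-z|-y⟩|² = 1/2.
Joint probability = 36/52 × 1/2 × 1/2 = 0.173.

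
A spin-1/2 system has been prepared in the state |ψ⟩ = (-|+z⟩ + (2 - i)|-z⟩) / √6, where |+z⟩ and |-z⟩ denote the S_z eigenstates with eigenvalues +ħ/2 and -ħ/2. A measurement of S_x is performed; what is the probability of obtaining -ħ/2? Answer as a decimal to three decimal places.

0.833

|-x⟩ = (|+z⟩ - |-z⟩)/√2, so ⟨-x|ψ⟩ = (-3 + i) / (√2·√6).
P = |-3 + i|² / 12 = 10/12.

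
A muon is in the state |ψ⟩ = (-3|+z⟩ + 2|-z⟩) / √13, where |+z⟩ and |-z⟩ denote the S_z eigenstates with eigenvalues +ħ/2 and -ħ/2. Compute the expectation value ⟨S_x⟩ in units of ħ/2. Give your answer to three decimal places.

-0.923

⟨σ_x⟩ = 2 Re(a* b)/(|a|²+|b|²) with a = -3, b = 2.
a* b = -6, so ⟨σ_x⟩ = -12/13.
⟨S_x⟩ = (ħ/2)·⟨σ_x⟩.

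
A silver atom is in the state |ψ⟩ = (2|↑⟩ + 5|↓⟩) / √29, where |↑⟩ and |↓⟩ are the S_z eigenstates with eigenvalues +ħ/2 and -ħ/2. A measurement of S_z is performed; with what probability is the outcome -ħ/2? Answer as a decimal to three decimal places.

0.862

The -ħ/2 outcome corresponds to |↓⟩. Its amplitude in |ψ⟩ is 5/√29.
P = |5|² / 29 = 25/29.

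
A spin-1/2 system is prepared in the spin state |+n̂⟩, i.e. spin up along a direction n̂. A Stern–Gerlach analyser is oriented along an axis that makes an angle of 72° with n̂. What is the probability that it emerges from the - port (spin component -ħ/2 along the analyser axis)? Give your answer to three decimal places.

0.345

For spin-½, the probability of finding spin-up along an axis at angle θ to the initial spin direction is cos²(θ/2); spin-down is sin²(θ/2).
θ = 72°, so P = sin²(36°) ≈ 0.345.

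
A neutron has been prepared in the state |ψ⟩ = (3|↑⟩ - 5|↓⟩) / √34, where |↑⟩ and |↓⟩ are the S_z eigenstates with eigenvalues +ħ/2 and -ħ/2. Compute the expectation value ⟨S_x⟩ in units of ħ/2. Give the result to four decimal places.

⟨σ_x⟩ = 2 Re(a* b)/(|a|²+|b|²) with a = 3, b = -5.
a* b = -15, so ⟨σ_x⟩ = -30/34.
⟨S_x⟩ = (ħ/2)·⟨σ_x⟩.

-0.8824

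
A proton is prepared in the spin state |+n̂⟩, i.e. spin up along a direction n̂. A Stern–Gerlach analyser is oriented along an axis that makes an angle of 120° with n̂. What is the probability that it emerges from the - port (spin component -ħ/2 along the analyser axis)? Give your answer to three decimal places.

For spin-½, the probability of finding spin-up along an axis at angle θ to the initial spin direction is cos²(θ/2); spin-down is sin²(θ/2).
θ = 120°, so P = sin²(60°) ≈ 0.750.

0.750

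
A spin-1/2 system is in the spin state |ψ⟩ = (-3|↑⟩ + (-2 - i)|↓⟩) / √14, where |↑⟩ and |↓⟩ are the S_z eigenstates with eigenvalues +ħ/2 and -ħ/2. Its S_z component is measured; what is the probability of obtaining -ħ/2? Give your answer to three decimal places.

The -ħ/2 outcome corresponds to |↓⟩. Its amplitude in |ψ⟩ is (-2 - i)/√14.
P = |-2 - i|² / 14 = 5/14.

0.357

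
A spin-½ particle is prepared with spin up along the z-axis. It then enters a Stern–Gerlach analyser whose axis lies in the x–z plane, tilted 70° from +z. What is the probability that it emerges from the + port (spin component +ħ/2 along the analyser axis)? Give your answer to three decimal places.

0.671

For spin-½, the probability of finding spin-up along an axis at angle θ to the initial spin direction is cos²(θ/2); spin-down is sin²(θ/2).
θ = 70°, so P = cos²(35°) ≈ 0.671.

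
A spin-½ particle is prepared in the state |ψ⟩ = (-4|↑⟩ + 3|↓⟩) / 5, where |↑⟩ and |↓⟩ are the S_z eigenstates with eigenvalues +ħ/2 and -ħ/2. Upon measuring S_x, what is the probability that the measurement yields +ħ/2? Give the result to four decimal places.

0.0200

|+x⟩ = (|↑⟩ + |↓⟩)/√2, so ⟨+x|ψ⟩ = (-1) / (√2·5).
P = |-1|² / 50 = 1/50.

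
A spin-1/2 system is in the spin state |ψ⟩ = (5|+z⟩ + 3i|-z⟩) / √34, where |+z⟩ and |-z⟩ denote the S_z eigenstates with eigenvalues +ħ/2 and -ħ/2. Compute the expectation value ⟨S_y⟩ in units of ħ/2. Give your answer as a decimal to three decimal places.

⟨σ_y⟩ = 2 Im(a* b)/(|a|²+|b|²) with a = 5, b = 3i.
a* b = 15i, so ⟨σ_y⟩ = 30/34.
⟨S_y⟩ = (ħ/2)·⟨σ_y⟩.

0.882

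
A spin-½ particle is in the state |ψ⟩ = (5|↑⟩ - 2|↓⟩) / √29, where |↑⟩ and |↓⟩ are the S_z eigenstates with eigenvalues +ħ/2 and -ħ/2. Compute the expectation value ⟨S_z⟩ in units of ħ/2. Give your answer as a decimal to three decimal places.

0.724

⟨σ_z⟩ = |a|² - |b|² divided by |a|²+|b|², with a, b the |↑⟩, |↓⟩ amplitudes.
= (25 - 4)/29 = 21/29.
⟨S_z⟩ = (ħ/2)·⟨σ_z⟩.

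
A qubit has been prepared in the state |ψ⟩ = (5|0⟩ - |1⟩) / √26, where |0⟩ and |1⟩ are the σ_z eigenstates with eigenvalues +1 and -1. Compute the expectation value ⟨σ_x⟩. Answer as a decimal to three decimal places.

⟨σ_x⟩ = 2 Re(a* b)/(|a|²+|b|²) with a = 5, b = -1.
a* b = -5, so ⟨σ_x⟩ = -10/26.

-0.385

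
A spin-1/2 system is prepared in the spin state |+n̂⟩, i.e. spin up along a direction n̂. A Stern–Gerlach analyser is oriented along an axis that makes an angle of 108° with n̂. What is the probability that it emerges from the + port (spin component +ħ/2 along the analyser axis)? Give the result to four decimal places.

For spin-½, the probability of finding spin-up along an axis at angle θ to the initial spin direction is cos²(θ/2); spin-down is sin²(θ/2).
θ = 108°, so P = cos²(54°) ≈ 0.3455.

0.3455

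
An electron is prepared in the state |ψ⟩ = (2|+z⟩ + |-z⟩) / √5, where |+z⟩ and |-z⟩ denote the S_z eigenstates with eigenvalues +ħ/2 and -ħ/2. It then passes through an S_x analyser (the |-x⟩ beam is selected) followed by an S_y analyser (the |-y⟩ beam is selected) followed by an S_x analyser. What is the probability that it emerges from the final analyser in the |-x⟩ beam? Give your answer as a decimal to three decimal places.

0.025

First analyser (S_x): P(|-x⟩) = |⟨-x|ψ⟩|² = 1/10.
After stage 1 the state is |-x⟩; P(|-y⟩) = |⟨-y|-x⟩|² = 1/2.
After stage 2 the state is |-y⟩; P(|-x⟩) = |⟨-x|-y⟩|² = 1/2.
Joint probability = 1/10 × 1/2 × 1/2 = 0.025.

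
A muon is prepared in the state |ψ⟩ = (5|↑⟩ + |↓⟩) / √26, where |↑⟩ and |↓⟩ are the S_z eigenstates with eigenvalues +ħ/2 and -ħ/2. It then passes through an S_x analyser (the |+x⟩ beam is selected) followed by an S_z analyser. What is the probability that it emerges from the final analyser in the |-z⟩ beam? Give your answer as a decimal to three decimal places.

0.346

First analyser (S_x): P(|+x⟩) = |⟨+x|ψ⟩|² = 36/52.
After stage 1 the state is |+x⟩; P(|-z⟩) = |⟨-z|+x⟩|² = 1/2.
Joint probability = 36/52 × 1/2 = 0.346.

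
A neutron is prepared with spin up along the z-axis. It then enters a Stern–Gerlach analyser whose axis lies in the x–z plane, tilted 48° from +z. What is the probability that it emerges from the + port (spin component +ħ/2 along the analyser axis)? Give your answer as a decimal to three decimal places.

For spin-½, the probability of finding spin-up along an axis at angle θ to the initial spin direction is cos²(θ/2); spin-down is sin²(θ/2).
θ = 48°, so P = cos²(24°) ≈ 0.835.

0.835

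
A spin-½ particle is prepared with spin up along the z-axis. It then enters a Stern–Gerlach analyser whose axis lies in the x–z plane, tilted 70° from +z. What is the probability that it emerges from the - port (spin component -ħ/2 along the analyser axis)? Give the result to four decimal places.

For spin-½, the probability of finding spin-up along an axis at angle θ to the initial spin direction is cos²(θ/2); spin-down is sin²(θ/2).
θ = 70°, so P = sin²(35°) ≈ 0.3290.

0.3290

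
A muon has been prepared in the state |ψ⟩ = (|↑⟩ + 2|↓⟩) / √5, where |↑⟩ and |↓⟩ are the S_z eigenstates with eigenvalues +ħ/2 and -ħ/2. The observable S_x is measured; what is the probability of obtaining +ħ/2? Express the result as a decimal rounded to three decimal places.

0.900

|+x⟩ = (|↑⟩ + |↓⟩)/√2, so ⟨+x|ψ⟩ = (3) / (√2·√5).
P = |3|² / 10 = 9/10.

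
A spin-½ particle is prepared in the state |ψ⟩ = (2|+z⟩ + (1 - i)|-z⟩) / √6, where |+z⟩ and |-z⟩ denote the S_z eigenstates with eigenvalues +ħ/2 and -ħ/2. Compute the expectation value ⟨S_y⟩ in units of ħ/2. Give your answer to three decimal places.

⟨σ_y⟩ = 2 Im(a* b)/(|a|²+|b|²) with a = 2, b = (1 - i).
a* b = (2 - 2i), so ⟨σ_y⟩ = -4/6.
⟨S_y⟩ = (ħ/2)·⟨σ_y⟩.

-0.667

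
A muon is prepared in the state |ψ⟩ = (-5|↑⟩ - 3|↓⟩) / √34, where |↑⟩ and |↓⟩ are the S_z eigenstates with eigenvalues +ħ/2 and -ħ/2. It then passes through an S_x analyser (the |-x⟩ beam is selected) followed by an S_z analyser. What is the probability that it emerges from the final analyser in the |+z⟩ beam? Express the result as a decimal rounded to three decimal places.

First analyser (S_x): P(|-x⟩) = |⟨-x|ψ⟩|² = 4/68.
After stage 1 the state is |-x⟩; P(|+z⟩) = |⟨+z|-x⟩|² = 1/2.
Joint probability = 4/68 × 1/2 = 0.029.

0.029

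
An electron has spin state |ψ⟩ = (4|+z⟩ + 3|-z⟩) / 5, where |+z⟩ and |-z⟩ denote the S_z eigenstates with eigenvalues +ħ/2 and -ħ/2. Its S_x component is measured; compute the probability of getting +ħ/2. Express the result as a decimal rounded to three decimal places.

0.980

|+x⟩ = (|+z⟩ + |-z⟩)/√2, so ⟨+x|ψ⟩ = (7) / (√2·5).
P = |7|² / 50 = 49/50.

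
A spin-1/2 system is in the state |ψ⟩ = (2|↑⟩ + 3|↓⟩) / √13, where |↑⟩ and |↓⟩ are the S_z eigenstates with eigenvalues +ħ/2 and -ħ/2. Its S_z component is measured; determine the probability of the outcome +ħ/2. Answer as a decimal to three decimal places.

0.308

The +ħ/2 outcome corresponds to |↑⟩. Its amplitude in |ψ⟩ is 2/√13.
P = |2|² / 13 = 4/13.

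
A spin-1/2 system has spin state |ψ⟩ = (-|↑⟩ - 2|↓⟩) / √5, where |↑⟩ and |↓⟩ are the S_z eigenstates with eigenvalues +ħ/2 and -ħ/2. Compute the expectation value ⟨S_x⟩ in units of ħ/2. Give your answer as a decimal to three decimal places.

0.800

⟨σ_x⟩ = 2 Re(a* b)/(|a|²+|b|²) with a = -1, b = -2.
a* b = 2, so ⟨σ_x⟩ = 4/5.
⟨S_x⟩ = (ħ/2)·⟨σ_x⟩.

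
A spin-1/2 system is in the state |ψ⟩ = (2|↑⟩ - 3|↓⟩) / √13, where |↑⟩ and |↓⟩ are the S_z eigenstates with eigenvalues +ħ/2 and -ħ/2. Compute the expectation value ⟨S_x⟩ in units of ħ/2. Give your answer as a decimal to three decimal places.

⟨σ_x⟩ = 2 Re(a* b)/(|a|²+|b|²) with a = 2, b = -3.
a* b = -6, so ⟨σ_x⟩ = -12/13.
⟨S_x⟩ = (ħ/2)·⟨σ_x⟩.

-0.923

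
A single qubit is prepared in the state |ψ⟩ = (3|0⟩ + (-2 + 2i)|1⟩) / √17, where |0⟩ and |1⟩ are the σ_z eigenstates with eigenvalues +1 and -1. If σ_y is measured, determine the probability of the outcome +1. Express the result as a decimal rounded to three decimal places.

|+y⟩ = (|0⟩ + i|1⟩)/√2, so ⟨+y|ψ⟩ = (5 + 2i) / (√2·√17).
P = |5 + 2i|² / 34 = 29/34.

0.853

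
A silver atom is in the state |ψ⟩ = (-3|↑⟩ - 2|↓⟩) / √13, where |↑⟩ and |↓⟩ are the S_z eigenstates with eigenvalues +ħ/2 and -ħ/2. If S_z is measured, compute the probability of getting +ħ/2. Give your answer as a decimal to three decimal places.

The +ħ/2 outcome corresponds to |↑⟩. Its amplitude in |ψ⟩ is -3/√13.
P = |-3|² / 13 = 9/13.

0.692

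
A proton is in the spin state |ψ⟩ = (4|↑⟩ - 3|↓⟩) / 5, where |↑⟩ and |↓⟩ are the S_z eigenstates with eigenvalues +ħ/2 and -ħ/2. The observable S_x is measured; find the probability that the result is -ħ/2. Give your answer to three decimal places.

0.980

|-x⟩ = (|↑⟩ - |↓⟩)/√2, so ⟨-x|ψ⟩ = (7) / (√2·5).
P = |7|² / 50 = 49/50.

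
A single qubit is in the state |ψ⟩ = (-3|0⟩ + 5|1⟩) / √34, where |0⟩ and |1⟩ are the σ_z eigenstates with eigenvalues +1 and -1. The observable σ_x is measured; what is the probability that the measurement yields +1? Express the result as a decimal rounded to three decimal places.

0.059

|+x⟩ = (|0⟩ + |1⟩)/√2, so ⟨+x|ψ⟩ = (2) / (√2·√34).
P = |2|² / 68 = 4/68.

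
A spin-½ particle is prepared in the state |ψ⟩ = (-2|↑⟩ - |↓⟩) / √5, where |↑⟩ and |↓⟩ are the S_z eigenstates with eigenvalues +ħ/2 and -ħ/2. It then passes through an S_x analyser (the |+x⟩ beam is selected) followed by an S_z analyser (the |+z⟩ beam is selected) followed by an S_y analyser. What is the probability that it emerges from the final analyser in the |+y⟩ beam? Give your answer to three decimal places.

First analyser (S_x): P(|+x⟩) = |⟨+x|ψ⟩|² = 9/10.
After stage 1 the state is |+x⟩; P(|+z⟩) = |⟨+z|+x⟩|² = 1/2.
After stage 2 the state is |+z⟩; P(|+y⟩) = |⟨+y|+z⟩|² = 1/2.
Joint probability = 9/10 × 1/2 × 1/2 = 0.225.

0.225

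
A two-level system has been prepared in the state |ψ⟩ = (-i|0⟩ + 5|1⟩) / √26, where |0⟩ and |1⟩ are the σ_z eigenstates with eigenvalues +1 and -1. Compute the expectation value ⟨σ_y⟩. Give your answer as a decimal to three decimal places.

⟨σ_y⟩ = 2 Im(a* b)/(|a|²+|b|²) with a = -i, b = 5.
a* b = 5i, so ⟨σ_y⟩ = 10/26.

0.385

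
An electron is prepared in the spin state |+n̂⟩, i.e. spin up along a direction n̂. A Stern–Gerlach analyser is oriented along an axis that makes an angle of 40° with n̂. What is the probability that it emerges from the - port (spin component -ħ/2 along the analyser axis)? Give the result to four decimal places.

For spin-½, the probability of finding spin-up along an axis at angle θ to the initial spin direction is cos²(θ/2); spin-down is sin²(θ/2).
θ = 40°, so P = sin²(20°) ≈ 0.1170.

0.1170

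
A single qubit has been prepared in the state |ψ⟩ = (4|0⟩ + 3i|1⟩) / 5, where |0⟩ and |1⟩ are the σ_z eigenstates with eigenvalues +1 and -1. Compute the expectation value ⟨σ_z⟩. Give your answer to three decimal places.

⟨σ_z⟩ = |a|² - |b|² divided by |a|²+|b|², with a, b the |0⟩, |1⟩ amplitudes.
= (16 - 9)/25 = 7/25.

0.280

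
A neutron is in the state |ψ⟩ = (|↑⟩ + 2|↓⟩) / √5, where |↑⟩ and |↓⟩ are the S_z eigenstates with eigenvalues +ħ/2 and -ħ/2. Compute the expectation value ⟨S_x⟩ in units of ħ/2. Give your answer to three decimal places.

0.800

⟨σ_x⟩ = 2 Re(a* b)/(|a|²+|b|²) with a = 1, b = 2.
a* b = 2, so ⟨σ_x⟩ = 4/5.
⟨S_x⟩ = (ħ/2)·⟨σ_x⟩.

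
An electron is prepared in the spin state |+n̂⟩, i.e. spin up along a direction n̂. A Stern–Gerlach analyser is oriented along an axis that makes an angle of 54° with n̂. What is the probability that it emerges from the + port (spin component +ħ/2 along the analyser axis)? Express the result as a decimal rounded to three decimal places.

For spin-½, the probability of finding spin-up along an axis at angle θ to the initial spin direction is cos²(θ/2); spin-down is sin²(θ/2).
θ = 54°, so P = cos²(27°) ≈ 0.794.

0.794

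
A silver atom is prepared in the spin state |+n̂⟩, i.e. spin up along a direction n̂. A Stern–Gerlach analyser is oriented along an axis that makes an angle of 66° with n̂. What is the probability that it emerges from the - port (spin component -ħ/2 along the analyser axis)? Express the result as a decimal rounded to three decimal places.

0.297

For spin-½, the probability of finding spin-up along an axis at angle θ to the initial spin direction is cos²(θ/2); spin-down is sin²(θ/2).
θ = 66°, so P = sin²(33°) ≈ 0.297.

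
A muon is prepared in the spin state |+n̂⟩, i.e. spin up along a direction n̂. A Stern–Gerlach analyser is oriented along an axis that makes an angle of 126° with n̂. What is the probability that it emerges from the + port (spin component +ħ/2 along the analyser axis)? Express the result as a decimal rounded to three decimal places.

0.206

For spin-½, the probability of finding spin-up along an axis at angle θ to the initial spin direction is cos²(θ/2); spin-down is sin²(θ/2).
θ = 126°, so P = cos²(63°) ≈ 0.206.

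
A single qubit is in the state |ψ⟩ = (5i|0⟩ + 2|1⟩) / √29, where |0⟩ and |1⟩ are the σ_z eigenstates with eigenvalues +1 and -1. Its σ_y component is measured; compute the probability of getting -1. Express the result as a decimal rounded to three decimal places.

0.845

|-y⟩ = (|0⟩ - i|1⟩)/√2, so ⟨-y|ψ⟩ = (7i) / (√2·√29).
P = |7i|² / 58 = 49/58.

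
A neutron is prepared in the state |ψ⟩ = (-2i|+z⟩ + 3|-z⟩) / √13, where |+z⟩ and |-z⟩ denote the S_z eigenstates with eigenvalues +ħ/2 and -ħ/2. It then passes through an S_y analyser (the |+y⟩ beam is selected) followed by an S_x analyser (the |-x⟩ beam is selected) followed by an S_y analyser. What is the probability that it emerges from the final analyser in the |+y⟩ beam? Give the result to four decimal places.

0.2404

First analyser (S_y): P(|+y⟩) = |⟨+y|ψ⟩|² = 25/26.
After stage 1 the state is |+y⟩; P(|-x⟩) = |⟨-x|+y⟩|² = 1/2.
After stage 2 the state is |-x⟩; P(|+y⟩) = |⟨+y|-x⟩|² = 1/2.
Joint probability = 25/26 × 1/2 × 1/2 = 0.2404.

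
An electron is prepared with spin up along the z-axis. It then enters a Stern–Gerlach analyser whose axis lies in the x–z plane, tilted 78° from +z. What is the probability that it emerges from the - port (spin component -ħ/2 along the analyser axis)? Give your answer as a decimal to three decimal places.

For spin-½, the probability of finding spin-up along an axis at angle θ to the initial spin direction is cos²(θ/2); spin-down is sin²(θ/2).
θ = 78°, so P = sin²(39°) ≈ 0.396.

0.396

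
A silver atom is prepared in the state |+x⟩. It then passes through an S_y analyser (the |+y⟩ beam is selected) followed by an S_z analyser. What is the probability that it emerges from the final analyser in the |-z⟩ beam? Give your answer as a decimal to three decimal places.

First analyser (S_y): from |+x⟩, P(|+y⟩) = 1/2.
After stage 1 the state is |+y⟩; P(|-z⟩) = |⟨-z|+y⟩|² = 1/2.
Joint probability = 1/2 × 1/2 = 0.250.

0.250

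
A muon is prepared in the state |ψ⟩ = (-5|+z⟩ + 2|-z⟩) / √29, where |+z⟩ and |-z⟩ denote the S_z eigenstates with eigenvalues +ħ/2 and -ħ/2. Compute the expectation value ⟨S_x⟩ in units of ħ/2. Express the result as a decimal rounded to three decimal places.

-0.690

⟨σ_x⟩ = 2 Re(a* b)/(|a|²+|b|²) with a = -5, b = 2.
a* b = -10, so ⟨σ_x⟩ = -20/29.
⟨S_x⟩ = (ħ/2)·⟨σ_x⟩.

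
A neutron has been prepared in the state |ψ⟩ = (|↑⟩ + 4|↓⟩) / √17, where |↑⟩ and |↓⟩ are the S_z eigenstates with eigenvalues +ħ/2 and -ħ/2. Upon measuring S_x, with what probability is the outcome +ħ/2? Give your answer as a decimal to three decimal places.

|+x⟩ = (|↑⟩ + |↓⟩)/√2, so ⟨+x|ψ⟩ = (5) / (√2·√17).
P = |5|² / 34 = 25/34.

0.735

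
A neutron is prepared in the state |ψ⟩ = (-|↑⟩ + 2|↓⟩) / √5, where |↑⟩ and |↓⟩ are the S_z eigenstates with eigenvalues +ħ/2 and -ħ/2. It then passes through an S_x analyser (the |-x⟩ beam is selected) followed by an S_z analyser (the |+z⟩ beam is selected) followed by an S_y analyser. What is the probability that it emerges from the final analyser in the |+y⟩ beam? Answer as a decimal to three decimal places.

0.225

First analyser (S_x): P(|-x⟩) = |⟨-x|ψ⟩|² = 9/10.
After stage 1 the state is |-x⟩; P(|+z⟩) = |⟨+z|-x⟩|² = 1/2.
After stage 2 the state is |+z⟩; P(|+y⟩) = |⟨+y|+z⟩|² = 1/2.
Joint probability = 9/10 × 1/2 × 1/2 = 0.225.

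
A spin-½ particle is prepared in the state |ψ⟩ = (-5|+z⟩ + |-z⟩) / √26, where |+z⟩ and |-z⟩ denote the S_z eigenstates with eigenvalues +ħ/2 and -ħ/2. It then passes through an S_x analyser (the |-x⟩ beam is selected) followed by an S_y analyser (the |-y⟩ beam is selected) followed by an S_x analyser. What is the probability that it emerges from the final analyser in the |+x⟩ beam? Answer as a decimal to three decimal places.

First analyser (S_x): P(|-x⟩) = |⟨-x|ψ⟩|² = 36/52.
After stage 1 the state is |-x⟩; P(|-y⟩) = |⟨-y|-x⟩|² = 1/2.
After stage 2 the state is |-y⟩; P(|+x⟩) = |⟨+x|-y⟩|² = 1/2.
Joint probability = 36/52 × 1/2 × 1/2 = 0.173.

0.173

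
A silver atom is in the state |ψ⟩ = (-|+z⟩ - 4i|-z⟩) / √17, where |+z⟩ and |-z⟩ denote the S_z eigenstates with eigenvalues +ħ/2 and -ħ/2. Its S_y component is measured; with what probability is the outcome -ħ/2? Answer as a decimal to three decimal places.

|-y⟩ = (|+z⟩ - i|-z⟩)/√2, so ⟨-y|ψ⟩ = (3) / (√2·√17).
P = |3|² / 34 = 9/34.

0.265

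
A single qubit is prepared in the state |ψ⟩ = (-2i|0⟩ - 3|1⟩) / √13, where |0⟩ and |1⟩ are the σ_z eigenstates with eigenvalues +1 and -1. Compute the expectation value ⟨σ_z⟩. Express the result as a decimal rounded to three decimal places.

-0.385

⟨σ_z⟩ = |a|² - |b|² divided by |a|²+|b|², with a, b the |0⟩, |1⟩ amplitudes.
= (4 - 9)/13 = -5/13.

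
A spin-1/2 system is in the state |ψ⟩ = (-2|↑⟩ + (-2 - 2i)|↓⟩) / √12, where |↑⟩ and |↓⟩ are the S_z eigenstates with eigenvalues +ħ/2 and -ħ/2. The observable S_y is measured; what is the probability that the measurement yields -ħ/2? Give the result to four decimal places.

0.1667

|-y⟩ = (|↑⟩ - i|↓⟩)/√2, so ⟨-y|ψ⟩ = (-2i) / (√2·√12).
P = |-2i|² / 24 = 4/24.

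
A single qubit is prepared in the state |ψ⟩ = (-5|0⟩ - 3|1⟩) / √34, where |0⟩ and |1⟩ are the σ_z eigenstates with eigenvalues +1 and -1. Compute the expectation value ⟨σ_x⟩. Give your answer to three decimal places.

0.882

⟨σ_x⟩ = 2 Re(a* b)/(|a|²+|b|²) with a = -5, b = -3.
a* b = 15, so ⟨σ_x⟩ = 30/34.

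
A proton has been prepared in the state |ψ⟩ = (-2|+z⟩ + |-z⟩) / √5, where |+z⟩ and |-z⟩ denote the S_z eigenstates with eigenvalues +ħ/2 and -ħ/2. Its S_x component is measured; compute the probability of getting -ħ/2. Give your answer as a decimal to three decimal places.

0.900

|-x⟩ = (|+z⟩ - |-z⟩)/√2, so ⟨-x|ψ⟩ = (-3) / (√2·√5).
P = |-3|² / 10 = 9/10.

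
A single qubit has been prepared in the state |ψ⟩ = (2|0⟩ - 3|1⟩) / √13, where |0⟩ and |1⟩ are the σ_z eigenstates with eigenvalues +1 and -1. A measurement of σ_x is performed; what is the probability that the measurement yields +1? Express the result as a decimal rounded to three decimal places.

|+x⟩ = (|0⟩ + |1⟩)/√2, so ⟨+x|ψ⟩ = (-1) / (√2·√13).
P = |-1|² / 26 = 1/26.

0.038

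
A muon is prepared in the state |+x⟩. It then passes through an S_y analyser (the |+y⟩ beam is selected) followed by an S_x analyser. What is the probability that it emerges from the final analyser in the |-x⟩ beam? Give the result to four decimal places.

First analyser (S_y): from |+x⟩, P(|+y⟩) = 1/2.
After stage 1 the state is |+y⟩; P(|-x⟩) = |⟨-x|+y⟩|² = 1/2.
Joint probability = 1/2 × 1/2 = 0.2500.

0.2500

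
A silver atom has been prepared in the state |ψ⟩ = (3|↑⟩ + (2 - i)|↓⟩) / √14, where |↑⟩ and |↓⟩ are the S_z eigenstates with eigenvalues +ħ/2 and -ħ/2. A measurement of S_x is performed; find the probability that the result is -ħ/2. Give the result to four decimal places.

|-x⟩ = (|↑⟩ - |↓⟩)/√2, so ⟨-x|ψ⟩ = (1 + i) / (√2·√14).
P = |1 + i|² / 28 = 2/28.

0.0714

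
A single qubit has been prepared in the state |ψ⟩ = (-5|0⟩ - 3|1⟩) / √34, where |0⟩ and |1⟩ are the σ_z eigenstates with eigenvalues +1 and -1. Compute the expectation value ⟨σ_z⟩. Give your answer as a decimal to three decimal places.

⟨σ_z⟩ = |a|² - |b|² divided by |a|²+|b|², with a, b the |0⟩, |1⟩ amplitudes.
= (25 - 9)/34 = 16/34.

0.471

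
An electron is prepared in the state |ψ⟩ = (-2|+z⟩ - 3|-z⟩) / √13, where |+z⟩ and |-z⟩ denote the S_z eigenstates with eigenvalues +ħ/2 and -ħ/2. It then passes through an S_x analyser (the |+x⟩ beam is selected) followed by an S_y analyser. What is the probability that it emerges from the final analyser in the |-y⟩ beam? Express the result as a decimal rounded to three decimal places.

First analyser (S_x): P(|+x⟩) = |⟨+x|ψ⟩|² = 25/26.
After stage 1 the state is |+x⟩; P(|-y⟩) = |⟨-y|+x⟩|² = 1/2.
Joint probability = 25/26 × 1/2 = 0.481.

0.481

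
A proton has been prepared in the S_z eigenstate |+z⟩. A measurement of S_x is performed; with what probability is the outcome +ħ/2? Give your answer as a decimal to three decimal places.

0.500

In the S_z basis, |+z⟩ = |↑⟩ and |+x⟩ = (|↑⟩ + |↓⟩)/√2.
|⟨+x|+z⟩|² = 1/2.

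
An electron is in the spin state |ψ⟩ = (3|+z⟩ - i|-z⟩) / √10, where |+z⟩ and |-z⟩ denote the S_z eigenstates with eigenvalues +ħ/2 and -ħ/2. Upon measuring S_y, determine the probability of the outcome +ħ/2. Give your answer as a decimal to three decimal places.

0.200

|+y⟩ = (|+z⟩ + i|-z⟩)/√2, so ⟨+y|ψ⟩ = (2) / (√2·√10).
P = |2|² / 20 = 4/20.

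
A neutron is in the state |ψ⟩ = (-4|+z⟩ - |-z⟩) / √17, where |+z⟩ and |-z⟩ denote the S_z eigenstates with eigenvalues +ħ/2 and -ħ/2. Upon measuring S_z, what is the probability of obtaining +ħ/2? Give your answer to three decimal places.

0.941

The +ħ/2 outcome corresponds to |+z⟩. Its amplitude in |ψ⟩ is -4/√17.
P = |-4|² / 17 = 16/17.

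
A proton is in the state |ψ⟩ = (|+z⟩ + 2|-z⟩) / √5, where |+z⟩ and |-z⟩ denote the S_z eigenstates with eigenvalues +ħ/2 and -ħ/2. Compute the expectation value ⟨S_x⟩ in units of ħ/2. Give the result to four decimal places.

0.8000

⟨σ_x⟩ = 2 Re(a* b)/(|a|²+|b|²) with a = 1, b = 2.
a* b = 2, so ⟨σ_x⟩ = 4/5.
⟨S_x⟩ = (ħ/2)·⟨σ_x⟩.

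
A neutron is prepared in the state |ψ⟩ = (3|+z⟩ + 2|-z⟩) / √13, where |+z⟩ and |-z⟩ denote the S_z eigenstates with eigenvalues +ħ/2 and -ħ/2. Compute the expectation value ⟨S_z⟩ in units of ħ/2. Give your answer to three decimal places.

⟨σ_z⟩ = |a|² - |b|² divided by |a|²+|b|², with a, b the |+z⟩, |-z⟩ amplitudes.
= (9 - 4)/13 = 5/13.
⟨S_z⟩ = (ħ/2)·⟨σ_z⟩.

0.385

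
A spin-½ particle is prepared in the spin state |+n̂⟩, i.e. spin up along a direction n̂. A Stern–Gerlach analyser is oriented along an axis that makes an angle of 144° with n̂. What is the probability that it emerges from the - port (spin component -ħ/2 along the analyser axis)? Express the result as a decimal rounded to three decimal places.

For spin-½, the probability of finding spin-up along an axis at angle θ to the initial spin direction is cos²(θ/2); spin-down is sin²(θ/2).
θ = 144°, so P = sin²(72°) ≈ 0.905.

0.905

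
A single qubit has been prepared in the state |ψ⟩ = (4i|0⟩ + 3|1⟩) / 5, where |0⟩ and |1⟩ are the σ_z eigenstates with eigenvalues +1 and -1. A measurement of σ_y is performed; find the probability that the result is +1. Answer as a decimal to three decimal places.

|+y⟩ = (|0⟩ + i|1⟩)/√2, so ⟨+y|ψ⟩ = (i) / (√2·5).
P = |i|² / 50 = 1/50.

0.020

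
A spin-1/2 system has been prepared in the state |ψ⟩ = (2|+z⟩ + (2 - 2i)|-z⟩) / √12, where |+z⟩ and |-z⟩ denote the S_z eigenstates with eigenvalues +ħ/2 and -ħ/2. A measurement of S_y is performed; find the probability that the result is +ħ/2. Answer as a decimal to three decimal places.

0.167

|+y⟩ = (|+z⟩ + i|-z⟩)/√2, so ⟨+y|ψ⟩ = (-2i) / (√2·√12).
P = |-2i|² / 24 = 4/24.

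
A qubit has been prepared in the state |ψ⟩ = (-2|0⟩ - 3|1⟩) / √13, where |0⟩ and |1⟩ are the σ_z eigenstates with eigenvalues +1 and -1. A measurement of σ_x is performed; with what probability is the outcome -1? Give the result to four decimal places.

0.0385

|-x⟩ = (|0⟩ - |1⟩)/√2, so ⟨-x|ψ⟩ = (1) / (√2·√13).
P = |1|² / 26 = 1/26.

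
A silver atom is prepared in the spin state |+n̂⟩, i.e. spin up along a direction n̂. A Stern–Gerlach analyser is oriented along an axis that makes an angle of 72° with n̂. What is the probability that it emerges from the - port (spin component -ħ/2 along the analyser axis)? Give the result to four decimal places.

For spin-½, the probability of finding spin-up along an axis at angle θ to the initial spin direction is cos²(θ/2); spin-down is sin²(θ/2).
θ = 72°, so P = sin²(36°) ≈ 0.3455.

0.3455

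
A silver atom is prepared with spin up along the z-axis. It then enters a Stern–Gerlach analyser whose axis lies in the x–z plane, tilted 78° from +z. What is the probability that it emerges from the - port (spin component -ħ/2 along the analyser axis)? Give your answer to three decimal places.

0.396

For spin-½, the probability of finding spin-up along an axis at angle θ to the initial spin direction is cos²(θ/2); spin-down is sin²(θ/2).
θ = 78°, so P = sin²(39°) ≈ 0.396.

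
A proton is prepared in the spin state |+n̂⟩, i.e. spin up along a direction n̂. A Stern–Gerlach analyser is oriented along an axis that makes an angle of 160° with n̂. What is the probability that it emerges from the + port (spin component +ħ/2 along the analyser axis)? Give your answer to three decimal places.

0.030

For spin-½, the probability of finding spin-up along an axis at angle θ to the initial spin direction is cos²(θ/2); spin-down is sin²(θ/2).
θ = 160°, so P = cos²(80°) ≈ 0.030.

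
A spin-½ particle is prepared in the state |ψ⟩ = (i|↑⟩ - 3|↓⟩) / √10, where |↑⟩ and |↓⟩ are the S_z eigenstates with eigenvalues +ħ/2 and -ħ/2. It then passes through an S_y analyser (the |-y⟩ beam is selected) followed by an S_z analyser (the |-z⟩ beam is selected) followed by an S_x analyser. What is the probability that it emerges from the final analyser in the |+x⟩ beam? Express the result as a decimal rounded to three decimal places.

0.050

First analyser (S_y): P(|-y⟩) = |⟨-y|ψ⟩|² = 4/20.
After stage 1 the state is |-y⟩; P(|-z⟩) = |⟨-z|-y⟩|² = 1/2.
After stage 2 the state is |-z⟩; P(|+x⟩) = |⟨+x|-z⟩|² = 1/2.
Joint probability = 4/20 × 1/2 × 1/2 = 0.050.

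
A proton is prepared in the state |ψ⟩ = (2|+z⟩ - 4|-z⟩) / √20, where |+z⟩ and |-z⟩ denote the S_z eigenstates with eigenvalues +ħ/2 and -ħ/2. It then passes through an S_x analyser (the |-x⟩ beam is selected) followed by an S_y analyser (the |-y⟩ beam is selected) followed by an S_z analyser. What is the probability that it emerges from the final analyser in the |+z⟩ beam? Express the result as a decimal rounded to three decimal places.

First analyser (S_x): P(|-x⟩) = |⟨-x|ψ⟩|² = 36/40.
After stage 1 the state is |-x⟩; P(|-y⟩) = |⟨-y|-x⟩|² = 1/2.
After stage 2 the state is |-y⟩; P(|+z⟩) = |⟨+z|-y⟩|² = 1/2.
Joint probability = 36/40 × 1/2 × 1/2 = 0.225.

0.225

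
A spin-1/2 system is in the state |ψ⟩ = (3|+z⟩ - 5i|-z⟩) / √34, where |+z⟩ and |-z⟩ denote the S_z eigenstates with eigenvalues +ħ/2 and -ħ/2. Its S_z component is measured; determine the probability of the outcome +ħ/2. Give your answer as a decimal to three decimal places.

0.265

The +ħ/2 outcome corresponds to |+z⟩. Its amplitude in |ψ⟩ is 3/√34.
P = |3|² / 34 = 9/34.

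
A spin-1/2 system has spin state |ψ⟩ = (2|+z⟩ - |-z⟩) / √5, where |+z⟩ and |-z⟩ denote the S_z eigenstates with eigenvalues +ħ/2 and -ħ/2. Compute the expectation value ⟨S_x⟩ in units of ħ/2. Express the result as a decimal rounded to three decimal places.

-0.800

⟨σ_x⟩ = 2 Re(a* b)/(|a|²+|b|²) with a = 2, b = -1.
a* b = -2, so ⟨σ_x⟩ = -4/5.
⟨S_x⟩ = (ħ/2)·⟨σ_x⟩.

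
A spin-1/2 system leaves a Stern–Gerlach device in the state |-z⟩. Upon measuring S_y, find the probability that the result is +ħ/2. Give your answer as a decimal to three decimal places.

In the S_z basis, |-z⟩ = |-z⟩ and |+y⟩ = (|+z⟩ + i|-z⟩)/√2.
|⟨+y|-z⟩|² = 1/2.

0.500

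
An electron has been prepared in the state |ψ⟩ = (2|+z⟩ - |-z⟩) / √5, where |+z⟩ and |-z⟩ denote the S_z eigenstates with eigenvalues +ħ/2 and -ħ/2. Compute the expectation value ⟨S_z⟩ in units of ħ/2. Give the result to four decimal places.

0.6000

⟨σ_z⟩ = |a|² - |b|² divided by |a|²+|b|², with a, b the |+z⟩, |-z⟩ amplitudes.
= (4 - 1)/5 = 3/5.
⟨S_z⟩ = (ħ/2)·⟨σ_z⟩.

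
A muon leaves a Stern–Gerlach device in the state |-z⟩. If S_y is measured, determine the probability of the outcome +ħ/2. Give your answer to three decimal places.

0.500

In the S_z basis, |-z⟩ = |-z⟩ and |+y⟩ = (|+z⟩ + i|-z⟩)/√2.
|⟨+y|-z⟩|² = 1/2.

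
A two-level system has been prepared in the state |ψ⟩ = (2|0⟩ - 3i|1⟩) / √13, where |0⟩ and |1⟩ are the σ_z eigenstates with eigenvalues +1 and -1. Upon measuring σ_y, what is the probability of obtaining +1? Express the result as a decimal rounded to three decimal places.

0.038

|+y⟩ = (|0⟩ + i|1⟩)/√2, so ⟨+y|ψ⟩ = (-1) / (√2·√13).
P = |-1|² / 26 = 1/26.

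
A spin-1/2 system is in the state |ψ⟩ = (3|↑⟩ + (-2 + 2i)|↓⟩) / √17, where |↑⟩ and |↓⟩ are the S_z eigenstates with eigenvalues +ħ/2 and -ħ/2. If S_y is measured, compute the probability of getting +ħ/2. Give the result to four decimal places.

|+y⟩ = (|↑⟩ + i|↓⟩)/√2, so ⟨+y|ψ⟩ = (5 + 2i) / (√2·√17).
P = |5 + 2i|² / 34 = 29/34.

0.8529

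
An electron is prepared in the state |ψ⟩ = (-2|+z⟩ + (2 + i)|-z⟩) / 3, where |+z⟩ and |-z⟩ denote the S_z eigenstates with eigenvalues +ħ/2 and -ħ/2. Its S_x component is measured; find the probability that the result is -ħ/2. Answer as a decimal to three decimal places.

|-x⟩ = (|+z⟩ - |-z⟩)/√2, so ⟨-x|ψ⟩ = (-4 - i) / (√2·3).
P = |-4 - i|² / 18 = 17/18.

0.944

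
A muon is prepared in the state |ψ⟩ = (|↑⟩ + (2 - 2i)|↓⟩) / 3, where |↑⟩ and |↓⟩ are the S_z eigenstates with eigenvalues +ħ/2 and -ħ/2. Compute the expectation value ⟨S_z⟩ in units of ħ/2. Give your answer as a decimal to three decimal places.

-0.778

⟨σ_z⟩ = |a|² - |b|² divided by |a|²+|b|², with a, b the |↑⟩, |↓⟩ amplitudes.
= (1 - 8)/9 = -7/9.
⟨S_z⟩ = (ħ/2)·⟨σ_z⟩.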